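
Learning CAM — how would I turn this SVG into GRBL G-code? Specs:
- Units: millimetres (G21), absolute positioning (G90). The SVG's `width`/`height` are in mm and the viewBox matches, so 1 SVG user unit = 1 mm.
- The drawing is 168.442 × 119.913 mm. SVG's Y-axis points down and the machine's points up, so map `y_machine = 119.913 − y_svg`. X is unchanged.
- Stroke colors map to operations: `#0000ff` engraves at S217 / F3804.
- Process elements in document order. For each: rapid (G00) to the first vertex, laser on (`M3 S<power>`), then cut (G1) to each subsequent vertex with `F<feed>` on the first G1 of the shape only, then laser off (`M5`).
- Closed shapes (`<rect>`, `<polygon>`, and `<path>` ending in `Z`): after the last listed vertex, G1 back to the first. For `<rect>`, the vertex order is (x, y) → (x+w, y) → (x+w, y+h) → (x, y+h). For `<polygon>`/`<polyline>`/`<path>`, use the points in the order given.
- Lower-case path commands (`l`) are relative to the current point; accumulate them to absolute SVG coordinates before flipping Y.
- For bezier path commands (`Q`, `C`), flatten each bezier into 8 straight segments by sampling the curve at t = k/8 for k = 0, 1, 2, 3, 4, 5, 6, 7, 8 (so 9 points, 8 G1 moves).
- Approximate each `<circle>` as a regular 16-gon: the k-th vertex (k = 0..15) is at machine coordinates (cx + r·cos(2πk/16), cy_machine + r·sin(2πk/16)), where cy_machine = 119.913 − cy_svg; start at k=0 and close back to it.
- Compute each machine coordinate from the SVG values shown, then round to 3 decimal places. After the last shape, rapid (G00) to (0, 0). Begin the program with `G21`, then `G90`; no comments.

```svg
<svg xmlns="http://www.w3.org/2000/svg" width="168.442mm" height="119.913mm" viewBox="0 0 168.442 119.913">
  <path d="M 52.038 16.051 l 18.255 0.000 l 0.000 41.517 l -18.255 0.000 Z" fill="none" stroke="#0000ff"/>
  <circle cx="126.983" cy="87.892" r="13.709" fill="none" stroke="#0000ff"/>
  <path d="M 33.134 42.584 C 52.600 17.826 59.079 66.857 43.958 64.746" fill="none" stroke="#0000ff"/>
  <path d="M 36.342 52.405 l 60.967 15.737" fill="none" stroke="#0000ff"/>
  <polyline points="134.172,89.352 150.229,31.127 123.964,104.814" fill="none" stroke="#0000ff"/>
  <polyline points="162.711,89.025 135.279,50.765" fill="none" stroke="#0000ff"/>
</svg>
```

viewBox `0 0 168.442 119.913` with mm width/height → 1 unit = 1 mm. Flip: y_m = 119.913 − y_svg.

**Shape 1** — `<path>` rectangle, stroke `#0000ff` → engrave (S217, F3804). Machine vertices: (52.038,103.862) → (70.293,103.862) → (70.293,62.345) → (52.038,62.345) → (52.038,103.862). Closed: final G1 returns to the first vertex.

**Shape 2** — `<circle>` circle, stroke `#0000ff` → engrave (S217, F3804). Machine vertices: (140.692,32.021) → (139.648,37.267) → (136.677,41.715) → (132.229,44.686) → (126.983,45.730) → (121.737,44.686) → (117.289,41.715) → (114.318,37.267) → (113.274,32.021) → (114.318,26.775) → (117.289,22.327) → (121.737,19.356) → (126.983,18.312) → (132.229,19.356) → (136.677,22.327) → (139.648,26.775) → (140.692,32.021). Closed: final G1 returns to the first vertex.

**Shape 3** — `<path>` cubic bezier, stroke `#0000ff` → engrave (S217, F3804). Control points (SVG): P0=(33.134,42.584), P1=(52.600,17.826), P2=(59.079,66.857), P3=(43.958,64.746); sampled at t=k/8. Machine vertices: (33.134,77.329) → (39.808,83.398) → (45.164,84.014) → (49.100,80.640) → (51.516,74.741) → (52.311,67.779) → (51.383,61.221) → (48.633,56.529) → (43.958,55.167). Open path.

**Shape 4** — `<path>` line segment, stroke `#0000ff` → engrave (S217, F3804). Machine vertices: (36.342,67.508) → (97.309,51.771). Open path.

**Shape 5** — `<polyline>` open polyline, stroke `#0000ff` → engrave (S217, F3804). Machine vertices: (134.172,30.561) → (150.229,88.786) → (123.964,15.099). Open path.

**Shape 6** — `<polyline>` line segment, stroke `#0000ff` → engrave (S217, F3804). Machine vertices: (162.711,30.888) → (135.279,69.148). Open path.

G21
G90
G00 X52.038 Y103.862
M3 S217
G1 X70.293 Y103.862 F3804
G1 X70.293 Y62.345
G1 X52.038 Y62.345
G1 X52.038 Y103.862
M5
G00 X140.692 Y32.021
M3 S217
G1 X139.648 Y37.267 F3804
G1 X136.677 Y41.715
G1 X132.229 Y44.686
G1 X126.983 Y45.730
G1 X121.737 Y44.686
G1 X117.289 Y41.715
G1 X114.318 Y37.267
G1 X113.274 Y32.021
G1 X114.318 Y26.775
G1 X117.289 Y22.327
G1 X121.737 Y19.356
G1 X126.983 Y18.312
G1 X132.229 Y19.356
G1 X136.677 Y22.327
G1 X139.648 Y26.775
G1 X140.692 Y32.021
M5
G00 X33.134 Y77.329
M3 S217
G1 X39.808 Y83.398 F3804
G1 X45.164 Y84.014
G1 X49.100 Y80.640
G1 X51.516 Y74.741
G1 X52.311 Y67.779
G1 X51.383 Y61.221
G1 X48.633 Y56.529
G1 X43.958 Y55.167
M5
G00 X36.342 Y67.508
M3 S217
G1 X97.309 Y51.771 F3804
M5
G00 X134.172 Y30.561
M3 S217
G1 X150.229 Y88.786 F3804
G1 X123.964 Y15.099
M5
G00 X162.711 Y30.888
M3 S217
G1 X135.279 Y69.148 F3804
M5
G00 X0.000 Y0.000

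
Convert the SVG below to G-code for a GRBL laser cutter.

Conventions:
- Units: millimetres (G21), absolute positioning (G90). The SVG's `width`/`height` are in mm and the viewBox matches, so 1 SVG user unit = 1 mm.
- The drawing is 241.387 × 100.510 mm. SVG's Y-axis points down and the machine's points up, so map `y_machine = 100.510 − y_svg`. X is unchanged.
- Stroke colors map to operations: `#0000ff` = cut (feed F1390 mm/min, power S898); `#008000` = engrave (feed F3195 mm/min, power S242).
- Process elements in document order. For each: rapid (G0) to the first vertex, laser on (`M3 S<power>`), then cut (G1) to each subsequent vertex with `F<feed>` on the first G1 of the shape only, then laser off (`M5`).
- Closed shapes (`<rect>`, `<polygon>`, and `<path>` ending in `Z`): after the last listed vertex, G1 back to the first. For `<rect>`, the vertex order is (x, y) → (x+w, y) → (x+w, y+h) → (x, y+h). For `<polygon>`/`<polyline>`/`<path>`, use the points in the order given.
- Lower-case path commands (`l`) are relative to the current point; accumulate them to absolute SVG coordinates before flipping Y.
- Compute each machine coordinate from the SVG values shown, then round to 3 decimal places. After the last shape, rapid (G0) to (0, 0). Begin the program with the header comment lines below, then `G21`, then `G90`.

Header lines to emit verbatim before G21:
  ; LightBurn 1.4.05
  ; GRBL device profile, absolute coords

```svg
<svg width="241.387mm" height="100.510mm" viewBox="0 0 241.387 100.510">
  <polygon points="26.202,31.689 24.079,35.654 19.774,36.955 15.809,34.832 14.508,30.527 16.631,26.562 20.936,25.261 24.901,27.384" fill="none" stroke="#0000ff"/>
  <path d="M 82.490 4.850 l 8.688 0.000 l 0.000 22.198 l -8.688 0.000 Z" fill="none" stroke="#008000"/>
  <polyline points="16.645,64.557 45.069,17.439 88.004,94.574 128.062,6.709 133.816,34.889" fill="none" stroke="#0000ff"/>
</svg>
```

Since the viewBox matches the mm dimensions, user units are millimetres directly. The only transform is the Y-flip y_m = 100.510 − y_svg.

Shape 1 is a regular polygon drawn with `<polygon>`. Its stroke #0000ff means cut at S898, F1390. After flipping Y the toolpath is (26.202,68.821) → (24.079,64.856) → (19.774,63.555) → (15.809,65.678) → (14.508,69.983) → (16.631,73.948) → (20.936,75.249) → (24.901,73.126) → (26.202,68.821), returning to the start.

Shape 2 is a rectangle drawn with `<path>`. Its stroke #008000 means engrave at S242, F3195. After flipping Y the toolpath is (82.490,95.660) → (91.178,95.660) → (91.178,73.462) → (82.490,73.462) → (82.490,95.660), returning to the start.

Shape 3 is a open polyline drawn with `<polyline>`. Its stroke #0000ff means cut at S898, F1390. After flipping Y the toolpath is (16.645,35.953) → (45.069,83.071) → (88.004,5.936) → (128.062,93.801) → (133.816,65.621).

; LightBurn 1.4.05
; GRBL device profile, absolute coords
G21
G90
G0 X26.202 Y68.821
M3 S898
G1 X24.079 Y64.856 F1390
G1 X19.774 Y63.555
G1 X15.809 Y65.678
G1 X14.508 Y69.983
G1 X16.631 Y73.948
G1 X20.936 Y75.249
G1 X24.901 Y73.126
G1 X26.202 Y68.821
M5
G0 X82.490 Y95.660
M3 S242
G1 X91.178 Y95.660 F3195
G1 X91.178 Y73.462
G1 X82.490 Y73.462
G1 X82.490 Y95.660
M5
G0 X16.645 Y35.953
M3 S898
G1 X45.069 Y83.071 F1390
G1 X88.004 Y5.936
G1 X128.062 Y93.801
G1 X133.816 Y65.621
M5
G0 X0.000 Y0.000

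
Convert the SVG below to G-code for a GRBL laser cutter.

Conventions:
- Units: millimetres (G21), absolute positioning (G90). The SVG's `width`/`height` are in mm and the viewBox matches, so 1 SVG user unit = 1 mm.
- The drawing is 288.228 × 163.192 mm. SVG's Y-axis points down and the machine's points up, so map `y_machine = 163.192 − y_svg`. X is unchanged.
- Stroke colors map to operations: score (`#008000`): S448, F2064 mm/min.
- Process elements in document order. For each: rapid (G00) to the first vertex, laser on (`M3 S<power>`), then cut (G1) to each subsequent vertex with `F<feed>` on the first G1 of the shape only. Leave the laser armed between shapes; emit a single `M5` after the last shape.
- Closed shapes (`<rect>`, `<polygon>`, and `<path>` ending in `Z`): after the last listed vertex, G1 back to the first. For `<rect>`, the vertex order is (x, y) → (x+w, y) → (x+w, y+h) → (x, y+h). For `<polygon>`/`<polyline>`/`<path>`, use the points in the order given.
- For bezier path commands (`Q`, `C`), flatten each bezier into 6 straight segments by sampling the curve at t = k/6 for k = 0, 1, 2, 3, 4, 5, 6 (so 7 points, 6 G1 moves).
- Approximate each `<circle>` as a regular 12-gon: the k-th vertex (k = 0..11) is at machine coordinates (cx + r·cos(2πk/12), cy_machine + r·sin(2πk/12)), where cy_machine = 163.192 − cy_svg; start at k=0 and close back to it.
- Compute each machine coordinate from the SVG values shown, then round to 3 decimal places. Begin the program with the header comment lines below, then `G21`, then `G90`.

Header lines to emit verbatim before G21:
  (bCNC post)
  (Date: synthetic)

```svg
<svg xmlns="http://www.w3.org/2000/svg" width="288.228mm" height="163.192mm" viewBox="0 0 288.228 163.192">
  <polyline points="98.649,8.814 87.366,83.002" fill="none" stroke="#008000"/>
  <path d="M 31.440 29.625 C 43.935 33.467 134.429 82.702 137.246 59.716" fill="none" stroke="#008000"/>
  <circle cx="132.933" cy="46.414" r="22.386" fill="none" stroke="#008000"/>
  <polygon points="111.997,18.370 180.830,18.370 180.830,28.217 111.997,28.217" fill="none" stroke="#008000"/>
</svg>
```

Since the viewBox matches the mm dimensions, user units are millimetres directly. The only transform is the Y-flip y_m = 163.192 − y_svg.

Shape 1 is a line segment drawn with `<polyline>`. Its stroke #008000 means score at S448, F2064. After flipping Y the toolpath is (98.649,154.378) → (87.366,80.190).

Shape 2 is a cubic bezier drawn with `<path>`. Its stroke #008000 means score at S448, F2064. After flipping Y the toolpath is (31.440,133.567) → (43.420,128.408) → (63.799,118.950) → (87.972,108.461) → (111.339,100.208) → (129.298,97.457) → (137.246,103.476).

Shape 3 is a circle drawn with `<circle>`. Its stroke #008000 means score at S448, F2064. After flipping Y the toolpath is (155.319,116.778) → (152.320,127.971) → (144.126,136.165) → (132.933,139.164) → (121.740,136.165) → (113.546,127.971) → (110.547,116.778) → (113.546,105.585) → (121.740,97.391) → (132.933,94.392) → (144.126,97.391) → (152.320,105.585) → (155.319,116.778), returning to the start.

Shape 4 is a rectangle drawn with `<polygon>`. Its stroke #008000 means score at S448, F2064. After flipping Y the toolpath is (111.997,144.822) → (180.830,144.822) → (180.830,134.975) → (111.997,134.975) → (111.997,144.822), returning to the start.

(bCNC post)
(Date: synthetic)
G21
G90
G00 X98.649 Y154.378
M3 S448
G1 X87.366 Y80.190 F2064
G00 X31.440 Y133.567
M3 S448
G1 X43.420 Y128.408 F2064
G1 X63.799 Y118.950
G1 X87.972 Y108.461
G1 X111.339 Y100.208
G1 X129.298 Y97.457
G1 X137.246 Y103.476
G00 X155.319 Y116.778
M3 S448
G1 X152.320 Y127.971 F2064
G1 X144.126 Y136.165
G1 X132.933 Y139.164
G1 X121.740 Y136.165
G1 X113.546 Y127.971
G1 X110.547 Y116.778
G1 X113.546 Y105.585
G1 X121.740 Y97.391
G1 X132.933 Y94.392
G1 X144.126 Y97.391
G1 X152.320 Y105.585
G1 X155.319 Y116.778
G00 X111.997 Y144.822
M3 S448
G1 X180.830 Y144.822 F2064
G1 X180.830 Y134.975
G1 X111.997 Y134.975
G1 X111.997 Y144.822
M5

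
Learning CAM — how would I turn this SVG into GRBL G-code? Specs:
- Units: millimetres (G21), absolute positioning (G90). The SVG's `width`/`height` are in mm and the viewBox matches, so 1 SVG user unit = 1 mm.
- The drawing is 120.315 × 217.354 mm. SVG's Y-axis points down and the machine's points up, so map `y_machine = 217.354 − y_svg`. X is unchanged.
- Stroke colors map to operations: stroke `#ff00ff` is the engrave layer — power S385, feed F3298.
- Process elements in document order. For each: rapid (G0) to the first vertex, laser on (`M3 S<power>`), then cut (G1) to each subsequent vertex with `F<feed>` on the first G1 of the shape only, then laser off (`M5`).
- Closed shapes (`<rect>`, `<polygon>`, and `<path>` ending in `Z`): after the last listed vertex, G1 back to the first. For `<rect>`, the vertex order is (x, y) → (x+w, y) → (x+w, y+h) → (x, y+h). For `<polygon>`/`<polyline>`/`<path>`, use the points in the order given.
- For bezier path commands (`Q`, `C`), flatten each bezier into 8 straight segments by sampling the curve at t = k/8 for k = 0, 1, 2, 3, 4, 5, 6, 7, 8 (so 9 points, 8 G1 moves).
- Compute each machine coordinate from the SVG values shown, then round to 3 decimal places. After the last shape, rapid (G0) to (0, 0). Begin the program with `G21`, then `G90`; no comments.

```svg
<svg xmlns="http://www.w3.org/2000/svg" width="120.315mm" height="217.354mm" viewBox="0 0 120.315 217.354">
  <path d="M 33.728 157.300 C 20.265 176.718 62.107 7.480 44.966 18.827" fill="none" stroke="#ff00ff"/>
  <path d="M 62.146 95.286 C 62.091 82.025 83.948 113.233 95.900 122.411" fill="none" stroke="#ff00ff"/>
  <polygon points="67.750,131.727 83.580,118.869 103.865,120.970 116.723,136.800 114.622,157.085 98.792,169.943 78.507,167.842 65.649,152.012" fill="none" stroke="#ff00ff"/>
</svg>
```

G21
G90
G0 X33.728 Y60.054
M3 S385
G1 X31.049 Y60.894 F3298
G1 X32.215 Y75.094
G1 X35.887 Y98.326
G1 X40.726 Y126.264
G1 X45.393 Y154.580
G1 X48.548 Y178.947
G1 X48.852 Y195.038
G1 X44.966 Y198.527
M5
G0 X62.146 Y122.068
M3 S385
G1 X63.090 Y125.086 F3298
G1 X65.716 Y124.715
G1 X69.650 Y121.733
G1 X74.520 Y116.920
G1 X79.953 Y111.055
G1 X85.576 Y104.918
G1 X91.016 Y99.288
G1 X95.900 Y94.943
M5
G0 X67.750 Y85.627
M3 S385
G1 X83.580 Y98.485 F3298
G1 X103.865 Y96.384
G1 X116.723 Y80.554
G1 X114.622 Y60.269
G1 X98.792 Y47.411
G1 X78.507 Y49.512
G1 X65.649 Y65.342
G1 X67.750 Y85.627
M5
G0 X0.000 Y0.000

Since the viewBox matches the mm dimensions, user units are millimetres directly. The only transform is the Y-flip y_m = 217.354 − y_svg.

Shape 1 is a cubic bezier drawn with `<path>`. Its stroke #ff00ff means engrave at S385, F3298. After flipping Y the toolpath is (33.728,60.054) → (31.049,60.894) → (32.215,75.094) → (35.887,98.326) → (40.726,126.264) → (45.393,154.580) → (48.548,178.947) → (48.852,195.038) → (44.966,198.527).

Shape 2 is a cubic bezier drawn with `<path>`. Its stroke #ff00ff means engrave at S385, F3298. After flipping Y the toolpath is (62.146,122.068) → (63.090,125.086) → (65.716,124.715) → (69.650,121.733) → (74.520,116.920) → (79.953,111.055) → (85.576,104.918) → (91.016,99.288) → (95.900,94.943).

Shape 3 is a regular polygon drawn with `<polygon>`. Its stroke #ff00ff means engrave at S385, F3298. After flipping Y the toolpath is (67.750,85.627) → (83.580,98.485) → (103.865,96.384) → (116.723,80.554) → (114.622,60.269) → (98.792,47.411) → (78.507,49.512) → (65.649,65.342) → (67.750,85.627), returning to the start.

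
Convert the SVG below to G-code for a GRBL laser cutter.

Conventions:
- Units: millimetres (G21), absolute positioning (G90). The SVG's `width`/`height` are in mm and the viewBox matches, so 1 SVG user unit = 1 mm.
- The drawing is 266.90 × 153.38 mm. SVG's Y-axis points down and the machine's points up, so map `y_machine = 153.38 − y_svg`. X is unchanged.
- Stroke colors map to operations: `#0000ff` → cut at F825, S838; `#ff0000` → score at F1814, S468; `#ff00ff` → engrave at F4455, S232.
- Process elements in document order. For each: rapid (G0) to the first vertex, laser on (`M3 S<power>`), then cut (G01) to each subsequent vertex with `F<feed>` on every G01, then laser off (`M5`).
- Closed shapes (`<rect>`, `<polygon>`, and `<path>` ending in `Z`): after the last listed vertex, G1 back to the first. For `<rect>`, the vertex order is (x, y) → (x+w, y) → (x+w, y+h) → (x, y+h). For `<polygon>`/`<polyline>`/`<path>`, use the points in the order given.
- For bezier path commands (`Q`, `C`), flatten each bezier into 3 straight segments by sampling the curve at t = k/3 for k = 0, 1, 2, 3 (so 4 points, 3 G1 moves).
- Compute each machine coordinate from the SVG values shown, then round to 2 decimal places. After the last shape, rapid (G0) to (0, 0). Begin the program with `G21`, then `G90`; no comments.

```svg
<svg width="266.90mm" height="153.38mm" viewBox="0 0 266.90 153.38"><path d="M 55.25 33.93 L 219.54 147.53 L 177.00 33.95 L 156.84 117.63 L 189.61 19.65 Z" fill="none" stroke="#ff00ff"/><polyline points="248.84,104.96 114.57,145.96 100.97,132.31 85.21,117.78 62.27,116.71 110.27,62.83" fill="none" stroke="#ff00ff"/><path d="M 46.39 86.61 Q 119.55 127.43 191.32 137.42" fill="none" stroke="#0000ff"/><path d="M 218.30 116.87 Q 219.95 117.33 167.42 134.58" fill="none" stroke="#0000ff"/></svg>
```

G21
G90
G0 X55.25 Y119.45
M3 S232
G01 X219.54 Y5.85 F4455
G01 X177.00 Y119.43 F4455
G01 X156.84 Y35.75 F4455
G01 X189.61 Y133.73 F4455
G01 X55.25 Y119.45 F4455
M5
G0 X248.84 Y48.42
M3 S232
G01 X114.57 Y7.42 F4455
G01 X100.97 Y21.07 F4455
G01 X85.21 Y35.60 F4455
G01 X62.27 Y36.67 F4455
G01 X110.27 Y90.55 F4455
M5
G0 X46.39 Y66.77
M3 S838
G01 X95.01 Y42.98 F825
G01 X143.32 Y26.05 F825
G01 X191.32 Y15.96 F825
M5
G0 X218.30 Y36.51
M3 S838
G01 X213.38 Y34.34 F825
G01 X196.42 Y28.43 F825
G01 X167.42 Y18.80 F825
M5
G0 X0.00 Y0.00

viewBox `0 0 266.90 153.38` with mm width/height → 1 unit = 1 mm. Flip: y_m = 153.38 − y_svg.

**Shape 1** — `<path>` closed polygon, stroke `#ff00ff` → engrave (S232, F4455). Machine vertices: (55.25,119.45) → (219.54,5.85) → (177.00,119.43) → (156.84,35.75) → (189.61,133.73) → (55.25,119.45). Closed: final G1 returns to the first vertex.

**Shape 2** — `<polyline>` open polyline, stroke `#ff00ff` → engrave (S232, F4455). Machine vertices: (248.84,48.42) → (114.57,7.42) → (100.97,21.07) → (85.21,35.60) → (62.27,36.67) → (110.27,90.55). Open path.

**Shape 3** — `<path>` quadratic bezier, stroke `#0000ff` → cut (S838, F825). Control points (SVG): P0=(46.39,86.61), P1=(119.55,127.43), P2=(191.32,137.42); sampled at t=k/3. Machine vertices: (46.39,66.77) → (95.01,42.98) → (143.32,26.05) → (191.32,15.96). Open path.

**Shape 4** — `<path>` quadratic bezier, stroke `#0000ff` → cut (S838, F825). Control points (SVG): P0=(218.30,116.87), P1=(219.95,117.33), P2=(167.42,134.58); sampled at t=k/3. Machine vertices: (218.30,36.51) → (213.38,34.34) → (196.42,28.43) → (167.42,18.80). Open path.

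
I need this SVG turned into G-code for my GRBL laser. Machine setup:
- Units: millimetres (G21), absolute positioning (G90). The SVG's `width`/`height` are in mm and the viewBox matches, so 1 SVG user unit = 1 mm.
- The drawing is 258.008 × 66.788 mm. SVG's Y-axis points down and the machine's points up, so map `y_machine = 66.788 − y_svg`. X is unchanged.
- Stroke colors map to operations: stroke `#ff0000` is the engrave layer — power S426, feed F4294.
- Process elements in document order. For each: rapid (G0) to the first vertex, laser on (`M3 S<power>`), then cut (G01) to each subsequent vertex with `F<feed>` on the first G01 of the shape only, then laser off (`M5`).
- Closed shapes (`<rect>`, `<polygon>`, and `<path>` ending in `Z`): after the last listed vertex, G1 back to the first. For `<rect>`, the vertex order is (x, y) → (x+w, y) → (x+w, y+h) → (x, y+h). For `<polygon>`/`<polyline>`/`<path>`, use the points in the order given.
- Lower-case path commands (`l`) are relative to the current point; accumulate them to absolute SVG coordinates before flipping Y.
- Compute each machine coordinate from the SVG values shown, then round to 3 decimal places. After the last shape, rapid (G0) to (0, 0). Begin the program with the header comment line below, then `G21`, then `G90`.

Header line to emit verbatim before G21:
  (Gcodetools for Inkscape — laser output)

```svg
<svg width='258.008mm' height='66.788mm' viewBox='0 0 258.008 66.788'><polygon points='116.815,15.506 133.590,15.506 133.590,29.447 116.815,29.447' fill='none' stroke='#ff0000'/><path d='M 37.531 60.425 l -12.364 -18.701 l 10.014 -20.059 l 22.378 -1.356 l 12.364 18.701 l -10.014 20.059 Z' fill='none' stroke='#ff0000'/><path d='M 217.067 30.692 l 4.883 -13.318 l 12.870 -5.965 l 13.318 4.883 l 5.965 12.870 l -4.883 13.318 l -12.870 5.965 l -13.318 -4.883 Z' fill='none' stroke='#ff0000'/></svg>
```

1 u = 1 mm; y_m = 66.788 − y.

[1] `<polygon>` rectangle, #ff0000→engrave S426 F4294: (116.815,51.282) → (133.590,51.282) → (133.590,37.341) → (116.815,37.341) → (116.815,51.282) (closed)

[2] `<path>` regular polygon, #ff0000→engrave S426 F4294: (37.531,6.363) → (25.167,25.064) → (35.181,45.123) → (57.559,46.479) → (69.923,27.778) → (59.909,7.719) → (37.531,6.363) (closed)

[3] `<path>` regular polygon, #ff0000→engrave S426 F4294: (217.067,36.096) → (221.950,49.414) → (234.820,55.379) → (248.138,50.496) → (254.103,37.626) → (249.220,24.308) → (236.350,18.343) → (223.032,23.226) → (217.067,36.096) (closed)

(Gcodetools for Inkscape — laser output)
G21
G90
G0 X116.815 Y51.282
M3 S426
G01 X133.590 Y51.282 F4294
G01 X133.590 Y37.341
G01 X116.815 Y37.341
G01 X116.815 Y51.282
M5
G0 X37.531 Y6.363
M3 S426
G01 X25.167 Y25.064 F4294
G01 X35.181 Y45.123
G01 X57.559 Y46.479
G01 X69.923 Y27.778
G01 X59.909 Y7.719
G01 X37.531 Y6.363
M5
G0 X217.067 Y36.096
M3 S426
G01 X221.950 Y49.414 F4294
G01 X234.820 Y55.379
G01 X248.138 Y50.496
G01 X254.103 Y37.626
G01 X249.220 Y24.308
G01 X236.350 Y18.343
G01 X223.032 Y23.226
G01 X217.067 Y36.096
M5
G0 X0.000 Y0.000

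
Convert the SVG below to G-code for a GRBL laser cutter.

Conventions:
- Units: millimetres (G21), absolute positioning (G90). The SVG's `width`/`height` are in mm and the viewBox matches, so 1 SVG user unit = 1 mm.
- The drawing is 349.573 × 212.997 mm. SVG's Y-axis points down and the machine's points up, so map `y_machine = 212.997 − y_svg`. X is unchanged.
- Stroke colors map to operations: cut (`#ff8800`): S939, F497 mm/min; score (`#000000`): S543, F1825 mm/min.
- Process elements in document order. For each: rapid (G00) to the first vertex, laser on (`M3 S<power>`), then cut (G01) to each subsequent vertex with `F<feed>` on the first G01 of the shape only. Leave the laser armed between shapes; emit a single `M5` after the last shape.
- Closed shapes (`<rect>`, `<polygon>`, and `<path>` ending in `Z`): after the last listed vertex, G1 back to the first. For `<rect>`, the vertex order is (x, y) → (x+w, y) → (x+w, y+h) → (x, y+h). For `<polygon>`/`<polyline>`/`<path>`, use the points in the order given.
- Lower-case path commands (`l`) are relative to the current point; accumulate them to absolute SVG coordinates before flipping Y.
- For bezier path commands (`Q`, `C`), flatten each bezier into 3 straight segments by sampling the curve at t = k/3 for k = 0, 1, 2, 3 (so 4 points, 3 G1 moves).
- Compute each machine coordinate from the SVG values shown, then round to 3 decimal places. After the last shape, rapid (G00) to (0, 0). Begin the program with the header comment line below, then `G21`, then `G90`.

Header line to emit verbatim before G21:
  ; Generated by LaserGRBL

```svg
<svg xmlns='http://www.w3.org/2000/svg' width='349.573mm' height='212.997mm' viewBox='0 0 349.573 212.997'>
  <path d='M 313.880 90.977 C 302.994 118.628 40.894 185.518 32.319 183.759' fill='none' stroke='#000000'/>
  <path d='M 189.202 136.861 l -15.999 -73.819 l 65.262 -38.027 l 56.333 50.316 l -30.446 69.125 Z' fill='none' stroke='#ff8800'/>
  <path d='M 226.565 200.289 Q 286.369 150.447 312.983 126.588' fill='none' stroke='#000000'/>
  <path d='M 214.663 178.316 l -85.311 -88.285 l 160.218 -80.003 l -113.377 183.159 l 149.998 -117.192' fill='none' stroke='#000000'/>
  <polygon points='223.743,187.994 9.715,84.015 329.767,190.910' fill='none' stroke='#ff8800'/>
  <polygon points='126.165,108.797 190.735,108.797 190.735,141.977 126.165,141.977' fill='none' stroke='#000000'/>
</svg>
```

; Generated by LaserGRBL
G21
G90
G00 X313.880 Y122.020
M3 S543
G01 X237.950 Y85.285 F1825
G01 X106.708 Y46.366
G01 X32.319 Y29.238
G00 X189.202 Y76.136
M3 S939
G01 X173.203 Y149.955 F497
G01 X238.465 Y187.982
G01 X294.798 Y137.666
G01 X264.352 Y68.541
G01 X189.202 Y76.136
G00 X226.565 Y12.708
M3 S543
G01 X262.747 Y43.049 F1825
G01 X291.553 Y67.616
G01 X312.983 Y86.409
G00 X214.663 Y34.681
M3 S543
G01 X129.352 Y122.966 F1825
G01 X289.570 Y202.969
G01 X176.193 Y19.810
G01 X326.191 Y137.002
G00 X223.743 Y25.003
M3 S939
G01 X9.715 Y128.982 F497
G01 X329.767 Y22.087
G01 X223.743 Y25.003
G00 X126.165 Y104.200
M3 S543
G01 X190.735 Y104.200 F1825
G01 X190.735 Y71.020
G01 X126.165 Y71.020
G01 X126.165 Y104.200
M5
G00 X0.000 Y0.000

1 u = 1 mm; y_m = 212.997 − y.

[1] `<path>` cubic bezier, #000000→score S543 F1825: (313.880,122.020) → (237.950,85.285) → (106.708,46.366) → (32.319,29.238)

[2] `<path>` regular polygon, #ff8800→cut S939 F497: (189.202,76.136) → (173.203,149.955) → (238.465,187.982) → (294.798,137.666) → (264.352,68.541) → (189.202,76.136) (closed)

[3] `<path>` quadratic bezier, #000000→score S543 F1825: (226.565,12.708) → (262.747,43.049) → (291.553,67.616) → (312.983,86.409)

[4] `<path>` open polyline, #000000→score S543 F1825: (214.663,34.681) → (129.352,122.966) → (289.570,202.969) → (176.193,19.810) → (326.191,137.002)

[5] `<polygon>` closed polygon, #ff8800→cut S939 F497: (223.743,25.003) → (9.715,128.982) → (329.767,22.087) → (223.743,25.003) (closed)

[6] `<polygon>` rectangle, #000000→score S543 F1825: (126.165,104.200) → (190.735,104.200) → (190.735,71.020) → (126.165,71.020) → (126.165,104.200) (closed)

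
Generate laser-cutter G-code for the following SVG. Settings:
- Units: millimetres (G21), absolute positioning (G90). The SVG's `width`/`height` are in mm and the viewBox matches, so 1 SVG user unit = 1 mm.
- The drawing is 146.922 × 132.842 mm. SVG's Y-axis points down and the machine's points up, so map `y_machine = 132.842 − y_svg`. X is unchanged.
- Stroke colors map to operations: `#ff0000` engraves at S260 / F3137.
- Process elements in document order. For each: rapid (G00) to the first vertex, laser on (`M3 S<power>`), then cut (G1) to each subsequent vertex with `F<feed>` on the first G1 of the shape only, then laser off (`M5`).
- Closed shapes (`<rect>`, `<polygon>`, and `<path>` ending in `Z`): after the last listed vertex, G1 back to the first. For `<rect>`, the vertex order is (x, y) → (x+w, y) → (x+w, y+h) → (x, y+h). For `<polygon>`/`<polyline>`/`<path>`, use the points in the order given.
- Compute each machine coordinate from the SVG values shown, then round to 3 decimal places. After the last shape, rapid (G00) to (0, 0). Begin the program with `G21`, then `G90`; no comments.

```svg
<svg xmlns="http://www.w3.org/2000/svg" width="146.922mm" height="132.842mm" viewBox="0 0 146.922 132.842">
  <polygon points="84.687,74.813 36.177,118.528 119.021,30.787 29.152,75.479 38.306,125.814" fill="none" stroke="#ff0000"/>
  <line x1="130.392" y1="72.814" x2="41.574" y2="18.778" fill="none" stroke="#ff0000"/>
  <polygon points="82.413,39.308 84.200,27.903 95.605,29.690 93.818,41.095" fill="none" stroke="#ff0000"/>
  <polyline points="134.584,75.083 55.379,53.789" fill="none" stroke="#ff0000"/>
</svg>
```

viewBox `0 0 146.922 132.842` with mm width/height → 1 unit = 1 mm. Flip: y_m = 132.842 − y_svg.

**Shape 1** — `<polygon>` closed polygon, stroke `#ff0000` → engrave (S260, F3137). Machine vertices: (84.687,58.029) → (36.177,14.314) → (119.021,102.055) → (29.152,57.363) → (38.306,7.028) → (84.687,58.029). Closed: final G1 returns to the first vertex.

**Shape 2** — `<line>` line segment, stroke `#ff0000` → engrave (S260, F3137). Machine vertices: (130.392,60.028) → (41.574,114.064). Open path.

**Shape 3** — `<polygon>` regular polygon, stroke `#ff0000` → engrave (S260, F3137). Machine vertices: (82.413,93.534) → (84.200,104.939) → (95.605,103.152) → (93.818,91.747) → (82.413,93.534). Closed: final G1 returns to the first vertex.

**Shape 4** — `<polyline>` line segment, stroke `#ff0000` → engrave (S260, F3137). Machine vertices: (134.584,57.759) → (55.379,79.053). Open path.

G21
G90
G00 X84.687 Y58.029
M3 S260
G1 X36.177 Y14.314 F3137
G1 X119.021 Y102.055
G1 X29.152 Y57.363
G1 X38.306 Y7.028
G1 X84.687 Y58.029
M5
G00 X130.392 Y60.028
M3 S260
G1 X41.574 Y114.064 F3137
M5
G00 X82.413 Y93.534
M3 S260
G1 X84.200 Y104.939 F3137
G1 X95.605 Y103.152
G1 X93.818 Y91.747
G1 X82.413 Y93.534
M5
G00 X134.584 Y57.759
M3 S260
G1 X55.379 Y79.053 F3137
M5
G00 X0.000 Y0.000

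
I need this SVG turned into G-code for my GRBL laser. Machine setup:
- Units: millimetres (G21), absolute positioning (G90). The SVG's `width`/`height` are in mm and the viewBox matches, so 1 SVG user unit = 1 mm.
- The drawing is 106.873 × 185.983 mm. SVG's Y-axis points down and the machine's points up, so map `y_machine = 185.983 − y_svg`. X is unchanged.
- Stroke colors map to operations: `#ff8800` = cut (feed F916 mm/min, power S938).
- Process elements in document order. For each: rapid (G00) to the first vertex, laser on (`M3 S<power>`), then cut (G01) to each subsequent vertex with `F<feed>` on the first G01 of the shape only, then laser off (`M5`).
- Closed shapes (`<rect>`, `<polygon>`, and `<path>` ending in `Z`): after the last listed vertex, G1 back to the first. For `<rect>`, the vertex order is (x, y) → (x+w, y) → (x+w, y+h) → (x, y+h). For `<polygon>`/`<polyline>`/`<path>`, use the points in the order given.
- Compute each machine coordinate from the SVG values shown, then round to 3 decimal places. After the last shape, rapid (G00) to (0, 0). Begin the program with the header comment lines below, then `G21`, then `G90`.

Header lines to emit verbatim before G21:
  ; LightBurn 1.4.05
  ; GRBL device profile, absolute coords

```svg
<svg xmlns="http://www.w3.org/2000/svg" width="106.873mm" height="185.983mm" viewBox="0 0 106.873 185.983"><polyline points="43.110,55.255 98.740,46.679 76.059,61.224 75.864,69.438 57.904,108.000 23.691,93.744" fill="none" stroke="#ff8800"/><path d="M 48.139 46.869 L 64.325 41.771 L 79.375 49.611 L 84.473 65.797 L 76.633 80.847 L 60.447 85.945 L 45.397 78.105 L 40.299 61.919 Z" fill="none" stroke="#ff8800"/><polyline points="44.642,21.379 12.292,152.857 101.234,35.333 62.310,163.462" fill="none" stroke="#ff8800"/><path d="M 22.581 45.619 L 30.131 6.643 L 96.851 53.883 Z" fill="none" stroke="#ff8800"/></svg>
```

; LightBurn 1.4.05
; GRBL device profile, absolute coords
G21
G90
G00 X43.110 Y130.728
M3 S938
G01 X98.740 Y139.304 F916
G01 X76.059 Y124.759
G01 X75.864 Y116.545
G01 X57.904 Y77.983
G01 X23.691 Y92.239
M5
G00 X48.139 Y139.114
M3 S938
G01 X64.325 Y144.212 F916
G01 X79.375 Y136.372
G01 X84.473 Y120.186
G01 X76.633 Y105.136
G01 X60.447 Y100.038
G01 X45.397 Y107.878
G01 X40.299 Y124.064
G01 X48.139 Y139.114
M5
G00 X44.642 Y164.604
M3 S938
G01 X12.292 Y33.126 F916
G01 X101.234 Y150.650
G01 X62.310 Y22.521
M5
G00 X22.581 Y140.364
M3 S938
G01 X30.131 Y179.340 F916
G01 X96.851 Y132.100
G01 X22.581 Y140.364
M5
G00 X0.000 Y0.000

1 u = 1 mm; y_m = 185.983 − y.

[1] `<polyline>` open polyline, #ff8800→cut S938 F916: (43.110,130.728) → (98.740,139.304) → (76.059,124.759) → (75.864,116.545) → (57.904,77.983) → (23.691,92.239)

[2] `<path>` regular polygon, #ff8800→cut S938 F916: (48.139,139.114) → (64.325,144.212) → (79.375,136.372) → (84.473,120.186) → (76.633,105.136) → (60.447,100.038) → (45.397,107.878) → (40.299,124.064) → (48.139,139.114) (closed)

[3] `<polyline>` open polyline, #ff8800→cut S938 F916: (44.642,164.604) → (12.292,33.126) → (101.234,150.650) → (62.310,22.521)

[4] `<path>` closed polygon, #ff8800→cut S938 F916: (22.581,140.364) → (30.131,179.340) → (96.851,132.100) → (22.581,140.364) (closed)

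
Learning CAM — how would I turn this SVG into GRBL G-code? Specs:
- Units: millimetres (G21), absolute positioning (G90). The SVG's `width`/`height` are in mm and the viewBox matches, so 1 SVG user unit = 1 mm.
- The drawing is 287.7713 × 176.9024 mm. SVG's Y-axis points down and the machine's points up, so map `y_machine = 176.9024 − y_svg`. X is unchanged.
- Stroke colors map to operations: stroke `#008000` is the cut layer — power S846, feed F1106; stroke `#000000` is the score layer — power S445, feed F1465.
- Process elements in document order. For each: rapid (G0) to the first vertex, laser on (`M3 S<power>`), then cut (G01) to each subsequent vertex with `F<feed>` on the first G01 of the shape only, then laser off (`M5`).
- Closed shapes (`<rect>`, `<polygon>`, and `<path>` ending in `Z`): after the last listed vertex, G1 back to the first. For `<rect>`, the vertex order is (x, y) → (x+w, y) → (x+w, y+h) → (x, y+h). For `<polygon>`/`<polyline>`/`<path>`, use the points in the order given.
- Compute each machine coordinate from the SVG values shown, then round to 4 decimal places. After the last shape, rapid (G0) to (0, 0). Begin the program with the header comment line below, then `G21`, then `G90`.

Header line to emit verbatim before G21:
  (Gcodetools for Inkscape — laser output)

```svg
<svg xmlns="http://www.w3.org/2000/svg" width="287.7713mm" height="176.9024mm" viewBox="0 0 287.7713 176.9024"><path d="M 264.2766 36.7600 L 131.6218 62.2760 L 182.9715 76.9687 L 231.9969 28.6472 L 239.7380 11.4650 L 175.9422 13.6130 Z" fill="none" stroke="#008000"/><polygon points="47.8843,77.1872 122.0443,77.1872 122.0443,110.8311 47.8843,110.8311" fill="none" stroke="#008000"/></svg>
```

1 u = 1 mm; y_m = 176.9024 − y.

[1] `<path>` closed polygon, #008000→cut S846 F1106: (264.2766,140.1424) → (131.6218,114.6264) → (182.9715,99.9337) → (231.9969,148.2552) → (239.7380,165.4374) → (175.9422,163.2894) → (264.2766,140.1424) (closed)

[2] `<polygon>` rectangle, #008000→cut S846 F1106: (47.8843,99.7152) → (122.0443,99.7152) → (122.0443,66.0713) → (47.8843,66.0713) → (47.8843,99.7152) (closed)

(Gcodetools for Inkscape — laser output)
G21
G90
G0 X264.2766 Y140.1424
M3 S846
G01 X131.6218 Y114.6264 F1106
G01 X182.9715 Y99.9337
G01 X231.9969 Y148.2552
G01 X239.7380 Y165.4374
G01 X175.9422 Y163.2894
G01 X264.2766 Y140.1424
M5
G0 X47.8843 Y99.7152
M3 S846
G01 X122.0443 Y99.7152 F1106
G01 X122.0443 Y66.0713
G01 X47.8843 Y66.0713
G01 X47.8843 Y99.7152
M5
G0 X0.0000 Y0.0000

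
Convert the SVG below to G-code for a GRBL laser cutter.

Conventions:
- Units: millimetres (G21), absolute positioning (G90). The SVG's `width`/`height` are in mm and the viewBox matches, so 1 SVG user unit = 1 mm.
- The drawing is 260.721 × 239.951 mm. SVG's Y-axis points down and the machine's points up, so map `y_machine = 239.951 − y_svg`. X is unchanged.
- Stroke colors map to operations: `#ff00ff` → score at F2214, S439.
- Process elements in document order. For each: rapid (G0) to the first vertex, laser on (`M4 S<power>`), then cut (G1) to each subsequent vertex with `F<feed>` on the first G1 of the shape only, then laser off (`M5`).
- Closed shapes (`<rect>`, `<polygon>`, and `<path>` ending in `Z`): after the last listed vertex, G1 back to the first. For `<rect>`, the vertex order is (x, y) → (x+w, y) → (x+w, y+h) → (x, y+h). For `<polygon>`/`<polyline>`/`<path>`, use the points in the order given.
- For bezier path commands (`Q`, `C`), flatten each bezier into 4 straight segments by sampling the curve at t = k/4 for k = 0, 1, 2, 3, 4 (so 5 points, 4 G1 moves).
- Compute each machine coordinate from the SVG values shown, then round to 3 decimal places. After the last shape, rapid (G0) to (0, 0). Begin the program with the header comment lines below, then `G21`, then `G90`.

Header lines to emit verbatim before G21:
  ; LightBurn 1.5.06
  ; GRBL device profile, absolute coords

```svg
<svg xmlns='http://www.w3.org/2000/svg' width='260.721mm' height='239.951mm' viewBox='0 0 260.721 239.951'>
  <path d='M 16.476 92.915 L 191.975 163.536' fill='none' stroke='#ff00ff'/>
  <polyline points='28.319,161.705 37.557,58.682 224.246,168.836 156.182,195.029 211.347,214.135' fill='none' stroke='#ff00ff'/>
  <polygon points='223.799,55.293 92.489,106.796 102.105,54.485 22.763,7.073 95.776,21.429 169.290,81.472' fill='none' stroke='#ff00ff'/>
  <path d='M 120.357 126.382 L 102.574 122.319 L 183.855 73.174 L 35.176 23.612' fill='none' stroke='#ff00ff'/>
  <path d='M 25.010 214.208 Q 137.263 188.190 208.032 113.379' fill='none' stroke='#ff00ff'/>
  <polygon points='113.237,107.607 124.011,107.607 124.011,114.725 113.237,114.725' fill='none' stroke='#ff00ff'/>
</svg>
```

; LightBurn 1.5.06
; GRBL device profile, absolute coords
G21
G90
G0 X16.476 Y147.036
M4 S439
G1 X191.975 Y76.415 F2214
M5
G0 X28.319 Y78.246
M4 S439
G1 X37.557 Y181.269 F2214
G1 X224.246 Y71.115
G1 X156.182 Y44.922
G1 X211.347 Y25.816
M5
G0 X223.799 Y184.658
M4 S439
G1 X92.489 Y133.155 F2214
G1 X102.105 Y185.466
G1 X22.763 Y232.878
G1 X95.776 Y218.522
G1 X169.290 Y158.479
G1 X223.799 Y184.658
M5
G0 X120.357 Y113.569
M4 S439
G1 X102.574 Y117.632 F2214
G1 X183.855 Y166.777
G1 X35.176 Y216.339
M5
G0 X25.010 Y25.743
M4 S439
G1 X78.544 Y41.802 F2214
G1 X126.892 Y63.959
G1 X170.055 Y92.216
G1 X208.032 Y126.572
M5
G0 X113.237 Y132.344
M4 S439
G1 X124.011 Y132.344 F2214
G1 X124.011 Y125.226
G1 X113.237 Y125.226
G1 X113.237 Y132.344
M5
G0 X0.000 Y0.000

viewBox `0 0 260.721 239.951` with mm width/height → 1 unit = 1 mm. Flip: y_m = 239.951 − y_svg.

**Shape 1** — `<path>` line segment, stroke `#ff00ff` → score (S439, F2214). Machine vertices: (16.476,147.036) → (191.975,76.415). Open path.

**Shape 2** — `<polyline>` open polyline, stroke `#ff00ff` → score (S439, F2214). Machine vertices: (28.319,78.246) → (37.557,181.269) → (224.246,71.115) → (156.182,44.922) → (211.347,25.816). Open path.

**Shape 3** — `<polygon>` closed polygon, stroke `#ff00ff` → score (S439, F2214). Machine vertices: (223.799,184.658) → (92.489,133.155) → (102.105,185.466) → (22.763,232.878) → (95.776,218.522) → (169.290,158.479) → (223.799,184.658). Closed: final G1 returns to the first vertex.

**Shape 4** — `<path>` open polyline, stroke `#ff00ff` → score (S439, F2214). Machine vertices: (120.357,113.569) → (102.574,117.632) → (183.855,166.777) → (35.176,216.339). Open path.

**Shape 5** — `<path>` quadratic bezier, stroke `#ff00ff` → score (S439, F2214). Control points (SVG): P0=(25.010,214.208), P1=(137.263,188.190), P2=(208.032,113.379); sampled at t=k/4. Machine vertices: (25.010,25.743) → (78.544,41.802) → (126.892,63.959) → (170.055,92.216) → (208.032,126.572). Open path.

**Shape 6** — `<polygon>` rectangle, stroke `#ff00ff` → score (S439, F2214). Machine vertices: (113.237,132.344) → (124.011,132.344) → (124.011,125.226) → (113.237,125.226) → (113.237,132.344). Closed: final G1 returns to the first vertex.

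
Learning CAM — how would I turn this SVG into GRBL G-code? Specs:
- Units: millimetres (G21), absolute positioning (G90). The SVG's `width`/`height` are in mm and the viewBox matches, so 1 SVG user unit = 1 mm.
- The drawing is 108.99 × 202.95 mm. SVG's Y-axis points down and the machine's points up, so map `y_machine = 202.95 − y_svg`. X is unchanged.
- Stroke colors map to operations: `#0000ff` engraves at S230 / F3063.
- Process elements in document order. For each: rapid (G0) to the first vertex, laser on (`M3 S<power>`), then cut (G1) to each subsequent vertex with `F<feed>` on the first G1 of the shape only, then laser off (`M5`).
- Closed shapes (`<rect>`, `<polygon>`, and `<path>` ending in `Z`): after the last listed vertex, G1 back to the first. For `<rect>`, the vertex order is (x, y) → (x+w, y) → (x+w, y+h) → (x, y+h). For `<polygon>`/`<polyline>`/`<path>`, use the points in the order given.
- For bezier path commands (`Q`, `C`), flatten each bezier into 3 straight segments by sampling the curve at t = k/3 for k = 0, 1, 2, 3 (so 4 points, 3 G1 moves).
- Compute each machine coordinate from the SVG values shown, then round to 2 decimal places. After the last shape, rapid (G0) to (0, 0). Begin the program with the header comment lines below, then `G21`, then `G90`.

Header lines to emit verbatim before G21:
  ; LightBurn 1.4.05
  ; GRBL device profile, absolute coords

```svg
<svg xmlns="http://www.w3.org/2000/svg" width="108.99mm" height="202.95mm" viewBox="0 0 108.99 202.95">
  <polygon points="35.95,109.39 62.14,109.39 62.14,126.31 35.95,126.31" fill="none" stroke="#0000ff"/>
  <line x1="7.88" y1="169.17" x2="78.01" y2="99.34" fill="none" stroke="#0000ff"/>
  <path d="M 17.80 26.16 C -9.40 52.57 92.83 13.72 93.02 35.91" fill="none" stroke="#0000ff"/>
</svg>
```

viewBox `0 0 108.99 202.95` with mm width/height → 1 unit = 1 mm. Flip: y_m = 202.95 − y_svg.

**Shape 1** — `<polygon>` rectangle, stroke `#0000ff` → engrave (S230, F3063). Machine vertices: (35.95,93.56) → (62.14,93.56) → (62.14,76.64) → (35.95,76.64) → (35.95,93.56). Closed: final G1 returns to the first vertex.

**Shape 2** — `<line>` line segment, stroke `#0000ff` → engrave (S230, F3063). Machine vertices: (7.88,33.78) → (78.01,103.61). Open path.

**Shape 3** — `<path>` cubic bezier, stroke `#0000ff` → engrave (S230, F3063). Control points (SVG): P0=(17.80,26.16), P1=(-9.40,52.57), P2=(92.83,13.72), P3=(93.02,35.91); sampled at t=k/3. Machine vertices: (17.80,176.79) → (25.17,167.46) → (67.39,173.56) → (93.02,167.04). Open path.

; LightBurn 1.4.05
; GRBL device profile, absolute coords
G21
G90
G0 X35.95 Y93.56
M3 S230
G1 X62.14 Y93.56 F3063
G1 X62.14 Y76.64
G1 X35.95 Y76.64
G1 X35.95 Y93.56
M5
G0 X7.88 Y33.78
M3 S230
G1 X78.01 Y103.61 F3063
M5
G0 X17.80 Y176.79
M3 S230
G1 X25.17 Y167.46 F3063
G1 X67.39 Y173.56
G1 X93.02 Y167.04
M5
G0 X0.00 Y0.00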